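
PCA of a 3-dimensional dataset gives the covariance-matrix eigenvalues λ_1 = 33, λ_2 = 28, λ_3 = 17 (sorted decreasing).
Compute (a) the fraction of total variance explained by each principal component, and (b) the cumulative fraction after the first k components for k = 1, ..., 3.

Step 1 — total variance = trace(Sigma) = Σ λ_i = 33 + 28 + 17 = 78.

Step 2 — fraction explained by component i = λ_i / Σ λ:
  PC1: 33/78 = 0.4231
  PC2: 28/78 = 0.359
  PC3: 17/78 = 0.2179

Step 3 — cumulative fraction after k components = (λ_1 + ... + λ_k) / Σ λ:
  k = 1: 33/78 = 0.4231
  k = 2: (33 + 28)/78 = 61/78 = 0.7821
  k = 3: (33 + 28 + 17)/78 = 78/78 = 1

Summary (fraction, with percent):

explained: PC1 0.4231 (42.31%), PC2 0.359 (35.9%), PC3 0.2179 (21.79%);  cumulative: 0.4231, 0.7821, 1


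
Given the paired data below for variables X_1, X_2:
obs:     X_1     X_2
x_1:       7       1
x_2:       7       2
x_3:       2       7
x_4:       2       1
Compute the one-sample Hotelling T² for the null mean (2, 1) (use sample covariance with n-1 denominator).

Step 1 — sample mean vector:
  mean(X_1) = (7 + 7 + 2 + 2) / 4 = 18/4 = 4.5
  mean(X_2) = (1 + 2 + 7 + 1) / 4 = 11/4 = 2.75
  x̄ = (4.5, 2.75),  deviation x̄ - mu_0 = (4.5, 2.75) - (2, 1) = (2.5, 1.75).

Step 2 — sample covariance matrix, S[i,j] = (1/(n-1)) · Σ_k (x_{k,i} - mean_i) · (x_{k,j} - mean_j), divisor n-1 = 3:
  S[X_1,X_1] = ((2.5)·(2.5) + (2.5)·(2.5) + (-2.5)·(-2.5) + (-2.5)·(-2.5)) / 3 = 25/3 = 8.3333
  S[X_1,X_2] = ((2.5)·(-1.75) + (2.5)·(-0.75) + (-2.5)·(4.25) + (-2.5)·(-1.75)) / 3 = -12.5/3 = -4.1667
  S[X_2,X_2] = ((-1.75)·(-1.75) + (-0.75)·(-0.75) + (4.25)·(4.25) + (-1.75)·(-1.75)) / 3 = 24.75/3 = 8.25
  S = [[8.3333, -4.1667],
 [-4.1667, 8.25]].

Step 3 — invert S. det(S) = 8.3333·8.25 - (-4.1667)² = 51.3889.
  S^{-1} = (1/det) · [[d, -b], [-b, a]] = [[0.1605, 0.0811],
 [0.0811, 0.1622]].

Step 4 — quadratic form (x̄ - mu_0)^T · S^{-1} · (x̄ - mu_0):
  S^{-1} · (x̄ - mu_0) = (0.5432, 0.4865),
  (x̄ - mu_0)^T · [...] = (2.5)·(0.5432) + (1.75)·(0.4865) = 2.2095.

Step 5 — scale by n: T² = 4 · 2.2095 = 8.8378.

T² ≈ 8.8378


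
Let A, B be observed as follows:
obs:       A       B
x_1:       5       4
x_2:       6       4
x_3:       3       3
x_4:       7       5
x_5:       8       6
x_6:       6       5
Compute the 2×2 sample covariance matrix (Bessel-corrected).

Step 1 — column means:
  mean(A) = (5 + 6 + 3 + 7 + 8 + 6) / 6 = 35/6 = 5.8333
  mean(B) = (4 + 4 + 3 + 5 + 6 + 5) / 6 = 27/6 = 4.5

Step 2 — sample covariance S[i,j] = (1/(n-1)) · Σ_k (x_{k,i} - mean_i) · (x_{k,j} - mean_j), with n-1 = 5.
  S[A,A] = ((-0.8333)·(-0.8333) + (0.1667)·(0.1667) + (-2.8333)·(-2.8333) + (1.1667)·(1.1667) + (2.1667)·(2.1667) + (0.1667)·(0.1667)) / 5 = 14.8333/5 = 2.9667
  S[A,B] = ((-0.8333)·(-0.5) + (0.1667)·(-0.5) + (-2.8333)·(-1.5) + (1.1667)·(0.5) + (2.1667)·(1.5) + (0.1667)·(0.5)) / 5 = 8.5/5 = 1.7
  S[B,B] = ((-0.5)·(-0.5) + (-0.5)·(-0.5) + (-1.5)·(-1.5) + (0.5)·(0.5) + (1.5)·(1.5) + (0.5)·(0.5)) / 5 = 5.5/5 = 1.1

S is symmetric (S[j,i] = S[i,j]). Assembling:

S = [[2.9667, 1.7],
 [1.7, 1.1]]


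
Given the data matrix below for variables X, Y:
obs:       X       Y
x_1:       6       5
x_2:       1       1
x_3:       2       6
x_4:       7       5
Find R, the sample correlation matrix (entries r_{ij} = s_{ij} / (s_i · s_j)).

Step 1 — column means:
  mean(X) = (6 + 1 + 2 + 7) / 4 = 16/4 = 4
  mean(Y) = (5 + 1 + 6 + 5) / 4 = 17/4 = 4.25

Step 2 — sample variances and covariances s[i,j] = (1/(n-1)) · Σ_k (x_{k,i} - mean_i) · (x_{k,j} - mean_j), with n-1 = 3:
  s[X,X] = ((2)·(2) + (-3)·(-3) + (-2)·(-2) + (3)·(3)) / 3 = 26/3 = 8.6667
  s[X,Y] = ((2)·(0.75) + (-3)·(-3.25) + (-2)·(1.75) + (3)·(0.75)) / 3 = 10/3 = 3.3333
  s[Y,Y] = ((0.75)·(0.75) + (-3.25)·(-3.25) + (1.75)·(1.75) + (0.75)·(0.75)) / 3 = 14.75/3 = 4.9167
  Sample standard deviations s_i = √(s[i,i]):
  s(X) = √(8.6667) = 2.9439
  s(Y) = √(4.9167) = 2.2174

Step 3 — r_{ij} = s_{ij} / (s_i · s_j):
  r[X,X] = 1 (diagonal).
  r[X,Y] = 3.3333 / (2.9439 · 2.2174) = 3.3333 / 6.5277 = 0.5106
  r[Y,Y] = 1 (diagonal).

R is symmetric with unit diagonal. Assembling:

R = [[1, 0.5106],
 [0.5106, 1]]


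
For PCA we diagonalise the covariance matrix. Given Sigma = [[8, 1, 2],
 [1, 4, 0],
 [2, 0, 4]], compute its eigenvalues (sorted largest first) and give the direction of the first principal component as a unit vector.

Step 1 — characteristic polynomial p(λ) = det(λI - Sigma) = λ³ - tr·λ² + c_1·λ - det, where tr = trace, c_1 = sum of the principal 2×2 minors, det = det(Sigma):
  tr = 8 + 4 + 4 = 16,
  c_1 = (8·4 - (1)²) + (8·4 - (2)²) + (4·4 - (0)²) = 31 + 28 + 16 = 75,
  det = 8·(4·4 - (0)²) - (1)·((1)·4 - (0)·(2)) + (2)·((1)·(0) - 4·(2)) = 8·(16) - (1)·(4) + (2)·(-8) = 108.
  So p(λ) = λ³ - 16λ² + 75λ - 108.
Step 2 — look for an integer root (rational root theorem: any rational root is an integer divisor of 108). Testing λ = 3:
  p(3) = 27 - 144 + 225 - 108 = 0  ✓
  Dividing out (λ - 3): p(λ) = (λ - 3)(λ² - 13λ + 36).
Step 3 — remaining eigenvalues from the quadratic λ² - 13λ + 36 = 0:
  Δ = 13² - 4·36 = 169 - 144 = 25,  λ = (13 ± √25)/2 = (13 ± 5)/2 = 9 or 4.
  Sorted: λ_1 = 9,  λ_2 = 4,  λ_3 = 3  (check: sum = 16 = tr ✓).

Step 4 — unit eigenvector for λ_1 = 9: v spans the null space of (Sigma - λ_1 I), whose rows are
  r_1 = (-1, 1, 2),  r_2 = (1, -5, 0),  r_3 = (2, 0, -5).
  v is orthogonal to every row, so take v ∝ r_1 × r_2 = ((1)·(0) - (2)·(-5), (2)·(1) - (-1)·(0), (-1)·(-5) - (1)·(1)) = (10, 2, 4).
  Rescale (divide by 2): u = (5, 1, 2).
  ||u|| = √((5)² + (1)² + (2)²) = √(30) ≈ 5.4772,  v_1 = u/||u|| ≈ (0.9129, 0.1826, 0.3651) (||v_1|| = 1).

λ_1 = 9,  λ_2 = 4,  λ_3 = 3;  v_1 ≈ (0.9129, 0.1826, 0.3651)


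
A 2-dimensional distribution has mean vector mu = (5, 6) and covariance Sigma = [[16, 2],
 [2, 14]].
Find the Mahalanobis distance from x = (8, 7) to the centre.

Step 1 — centre the observation: (x - mu) = (3, 1).

Step 2 — invert Sigma. det(Sigma) = 16·14 - (2)² = 220.
  Sigma^{-1} = (1/det) · [[d, -b], [-b, a]] = [[0.0636, -0.0091],
 [-0.0091, 0.0727]].

Step 3 — form the quadratic (x - mu)^T · Sigma^{-1} · (x - mu):
  Sigma^{-1} · (x - mu) = (0.1818, 0.0455).
  (x - mu)^T · [Sigma^{-1} · (x - mu)] = (3)·(0.1818) + (1)·(0.0455) = 0.5909.

Step 4 — take square root: d = √(0.5909) ≈ 0.7687.

d(x, mu) = √(0.5909) ≈ 0.7687


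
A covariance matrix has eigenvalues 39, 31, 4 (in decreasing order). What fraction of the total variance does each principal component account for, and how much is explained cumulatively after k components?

Step 1 — total variance = trace(Sigma) = Σ λ_i = 39 + 31 + 4 = 74.

Step 2 — fraction explained by component i = λ_i / Σ λ:
  PC1: 39/74 = 0.527
  PC2: 31/74 = 0.4189
  PC3: 4/74 = 0.0541

Step 3 — cumulative fraction after k components = (λ_1 + ... + λ_k) / Σ λ:
  k = 1: 39/74 = 0.527
  k = 2: (39 + 31)/74 = 70/74 = 0.9459
  k = 3: (39 + 31 + 4)/74 = 74/74 = 1

Summary (fraction, with percent):

explained: PC1 0.527 (52.7%), PC2 0.4189 (41.89%), PC3 0.0541 (5.41%);  cumulative: 0.527, 0.9459, 1


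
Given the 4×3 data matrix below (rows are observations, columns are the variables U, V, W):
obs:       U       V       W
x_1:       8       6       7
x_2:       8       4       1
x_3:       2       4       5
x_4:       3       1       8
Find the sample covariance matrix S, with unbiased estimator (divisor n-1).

Step 1 — column means:
  mean(U) = (8 + 8 + 2 + 3) / 4 = 21/4 = 5.25
  mean(V) = (6 + 4 + 4 + 1) / 4 = 15/4 = 3.75
  mean(W) = (7 + 1 + 5 + 8) / 4 = 21/4 = 5.25

Step 2 — sample covariance S[i,j] = (1/(n-1)) · Σ_k (x_{k,i} - mean_i) · (x_{k,j} - mean_j), with n-1 = 3.
  S[U,U] = ((2.75)·(2.75) + (2.75)·(2.75) + (-3.25)·(-3.25) + (-2.25)·(-2.25)) / 3 = 30.75/3 = 10.25
  S[U,V] = ((2.75)·(2.25) + (2.75)·(0.25) + (-3.25)·(0.25) + (-2.25)·(-2.75)) / 3 = 12.25/3 = 4.0833
  S[U,W] = ((2.75)·(1.75) + (2.75)·(-4.25) + (-3.25)·(-0.25) + (-2.25)·(2.75)) / 3 = -12.25/3 = -4.0833
  S[V,V] = ((2.25)·(2.25) + (0.25)·(0.25) + (0.25)·(0.25) + (-2.75)·(-2.75)) / 3 = 12.75/3 = 4.25
  S[V,W] = ((2.25)·(1.75) + (0.25)·(-4.25) + (0.25)·(-0.25) + (-2.75)·(2.75)) / 3 = -4.75/3 = -1.5833
  S[W,W] = ((1.75)·(1.75) + (-4.25)·(-4.25) + (-0.25)·(-0.25) + (2.75)·(2.75)) / 3 = 28.75/3 = 9.5833

S is symmetric (S[j,i] = S[i,j]). Assembling:

S = [[10.25, 4.0833, -4.0833],
 [4.0833, 4.25, -1.5833],
 [-4.0833, -1.5833, 9.5833]]


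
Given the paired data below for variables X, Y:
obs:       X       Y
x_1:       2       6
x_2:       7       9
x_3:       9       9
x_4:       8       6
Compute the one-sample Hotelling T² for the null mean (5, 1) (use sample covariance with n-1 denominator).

Step 1 — sample mean vector:
  mean(X) = (2 + 7 + 9 + 8) / 4 = 26/4 = 6.5
  mean(Y) = (6 + 9 + 9 + 6) / 4 = 30/4 = 7.5
  x̄ = (6.5, 7.5),  deviation x̄ - mu_0 = (6.5, 7.5) - (5, 1) = (1.5, 6.5).

Step 2 — sample covariance matrix, S[i,j] = (1/(n-1)) · Σ_k (x_{k,i} - mean_i) · (x_{k,j} - mean_j), divisor n-1 = 3:
  S[X,X] = ((-4.5)·(-4.5) + (0.5)·(0.5) + (2.5)·(2.5) + (1.5)·(1.5)) / 3 = 29/3 = 9.6667
  S[X,Y] = ((-4.5)·(-1.5) + (0.5)·(1.5) + (2.5)·(1.5) + (1.5)·(-1.5)) / 3 = 9/3 = 3
  S[Y,Y] = ((-1.5)·(-1.5) + (1.5)·(1.5) + (1.5)·(1.5) + (-1.5)·(-1.5)) / 3 = 9/3 = 3
  S = [[9.6667, 3],
 [3, 3]].

Step 3 — invert S. det(S) = 9.6667·3 - (3)² = 20.
  S^{-1} = (1/det) · [[d, -b], [-b, a]] = [[0.15, -0.15],
 [-0.15, 0.4833]].

Step 4 — quadratic form (x̄ - mu_0)^T · S^{-1} · (x̄ - mu_0):
  S^{-1} · (x̄ - mu_0) = (-0.75, 2.9167),
  (x̄ - mu_0)^T · [...] = (1.5)·(-0.75) + (6.5)·(2.9167) = 17.8333.

Step 5 — scale by n: T² = 4 · 17.8333 = 71.3333.

T² ≈ 71.3333


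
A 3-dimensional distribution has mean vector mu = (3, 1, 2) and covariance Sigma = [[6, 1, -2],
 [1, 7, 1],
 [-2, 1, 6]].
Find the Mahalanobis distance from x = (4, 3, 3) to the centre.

Step 1 — centre the observation: (x - mu) = (1, 2, 1).

Step 2 — invert Sigma (cofactor / det for 3×3, or solve directly):
  Sigma^{-1} = [[0.1971, -0.0385, 0.0721],
 [-0.0385, 0.1538, -0.0385],
 [0.0721, -0.0385, 0.1971]].

Step 3 — form the quadratic (x - mu)^T · Sigma^{-1} · (x - mu):
  Sigma^{-1} · (x - mu) = (0.1923, 0.2308, 0.1923).
  (x - mu)^T · [Sigma^{-1} · (x - mu)] = (1)·(0.1923) + (2)·(0.2308) + (1)·(0.1923) = 0.8462.

Step 4 — take square root: d = √(0.8462) ≈ 0.9199.

d(x, mu) = √(0.8462) ≈ 0.9199


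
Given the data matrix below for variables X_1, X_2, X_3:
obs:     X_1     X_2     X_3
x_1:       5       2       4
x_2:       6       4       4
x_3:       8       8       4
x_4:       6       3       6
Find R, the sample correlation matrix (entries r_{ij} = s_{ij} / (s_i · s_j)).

Step 1 — column means:
  mean(X_1) = (5 + 6 + 8 + 6) / 4 = 25/4 = 6.25
  mean(X_2) = (2 + 4 + 8 + 3) / 4 = 17/4 = 4.25
  mean(X_3) = (4 + 4 + 4 + 6) / 4 = 18/4 = 4.5

Step 2 — sample variances and covariances s[i,j] = (1/(n-1)) · Σ_k (x_{k,i} - mean_i) · (x_{k,j} - mean_j), with n-1 = 3:
  s[X_1,X_1] = ((-1.25)·(-1.25) + (-0.25)·(-0.25) + (1.75)·(1.75) + (-0.25)·(-0.25)) / 3 = 4.75/3 = 1.5833
  s[X_1,X_2] = ((-1.25)·(-2.25) + (-0.25)·(-0.25) + (1.75)·(3.75) + (-0.25)·(-1.25)) / 3 = 9.75/3 = 3.25
  s[X_1,X_3] = ((-1.25)·(-0.5) + (-0.25)·(-0.5) + (1.75)·(-0.5) + (-0.25)·(1.5)) / 3 = -0.5/3 = -0.1667
  s[X_2,X_2] = ((-2.25)·(-2.25) + (-0.25)·(-0.25) + (3.75)·(3.75) + (-1.25)·(-1.25)) / 3 = 20.75/3 = 6.9167
  s[X_2,X_3] = ((-2.25)·(-0.5) + (-0.25)·(-0.5) + (3.75)·(-0.5) + (-1.25)·(1.5)) / 3 = -2.5/3 = -0.8333
  s[X_3,X_3] = ((-0.5)·(-0.5) + (-0.5)·(-0.5) + (-0.5)·(-0.5) + (1.5)·(1.5)) / 3 = 3/3 = 1
  Sample standard deviations s_i = √(s[i,i]):
  s(X_1) = √(1.5833) = 1.2583
  s(X_2) = √(6.9167) = 2.63
  s(X_3) = √(1) = 1

Step 3 — r_{ij} = s_{ij} / (s_i · s_j):
  r[X_1,X_1] = 1 (diagonal).
  r[X_1,X_2] = 3.25 / (1.2583 · 2.63) = 3.25 / 3.3093 = 0.9821
  r[X_1,X_3] = -0.1667 / (1.2583 · 1) = -0.1667 / 1.2583 = -0.1325
  r[X_2,X_2] = 1 (diagonal).
  r[X_2,X_3] = -0.8333 / (2.63 · 1) = -0.8333 / 2.63 = -0.3169
  r[X_3,X_3] = 1 (diagonal).

R is symmetric with unit diagonal. Assembling:

R = [[1, 0.9821, -0.1325],
 [0.9821, 1, -0.3169],
 [-0.1325, -0.3169, 1]]


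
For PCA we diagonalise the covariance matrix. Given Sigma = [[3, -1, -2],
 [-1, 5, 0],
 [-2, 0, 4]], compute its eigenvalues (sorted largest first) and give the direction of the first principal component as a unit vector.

Step 1 — characteristic polynomial p(λ) = det(λI - Sigma) = λ³ - tr·λ² + c_1·λ - det, where tr = trace, c_1 = sum of the principal 2×2 minors, det = det(Sigma):
  tr = 3 + 5 + 4 = 12,
  c_1 = (3·5 - (-1)²) + (3·4 - (-2)²) + (5·4 - (0)²) = 14 + 8 + 20 = 42,
  det = 3·(5·4 - (0)²) - (-1)·((-1)·4 - (0)·(-2)) + (-2)·((-1)·(0) - 5·(-2)) = 3·(20) - (-1)·(-4) + (-2)·(10) = 36.
  So p(λ) = λ³ - 12λ² + 42λ - 36.
Step 2 — look for an integer root (rational root theorem: any rational root is an integer divisor of 36). Testing λ = 6:
  p(6) = 216 - 432 + 252 - 36 = 0  ✓
  Dividing out (λ - 6): p(λ) = (λ - 6)(λ² - 6λ + 6).
Step 3 — remaining eigenvalues from the quadratic λ² - 6λ + 6 = 0:
  Δ = 6² - 4·6 = 36 - 24 = 12,  λ = (6 ± √12)/2 = (6 ± 3.4641)/2 ≈ 4.7321 or 1.2679.
  Sorted: λ_1 = 6,  λ_2 = 4.7321,  λ_3 = 1.2679  (check: sum = 12 = tr ✓).

Step 4 — unit eigenvector for λ_1 = 6: v spans the null space of (Sigma - λ_1 I), whose rows are
  r_1 = (-3, -1, -2),  r_2 = (-1, -1, 0),  r_3 = (-2, 0, -2).
  v is orthogonal to every row, so take v ∝ r_1 × r_2 = ((-1)·(0) - (-2)·(-1), (-2)·(-1) - (-3)·(0), (-3)·(-1) - (-1)·(-1)) = (-2, 2, 2).
  Rescale (divide by 2; multiply by -1 so the first nonzero entry is positive): u = (1, -1, -1).
  ||u|| = √((1)² + (-1)² + (-1)²) = √(3) ≈ 1.7321,  v_1 = u/||u|| ≈ (0.5774, -0.5774, -0.5774) (||v_1|| = 1).

λ_1 = 6,  λ_2 = 4.7321,  λ_3 = 1.2679;  v_1 ≈ (0.5774, -0.5774, -0.5774)


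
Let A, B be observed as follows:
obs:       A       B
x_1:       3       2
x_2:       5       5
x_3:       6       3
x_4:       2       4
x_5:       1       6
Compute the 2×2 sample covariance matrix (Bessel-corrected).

Step 1 — column means:
  mean(A) = (3 + 5 + 6 + 2 + 1) / 5 = 17/5 = 3.4
  mean(B) = (2 + 5 + 3 + 4 + 6) / 5 = 20/5 = 4

Step 2 — sample covariance S[i,j] = (1/(n-1)) · Σ_k (x_{k,i} - mean_i) · (x_{k,j} - mean_j), with n-1 = 4.
  S[A,A] = ((-0.4)·(-0.4) + (1.6)·(1.6) + (2.6)·(2.6) + (-1.4)·(-1.4) + (-2.4)·(-2.4)) / 4 = 17.2/4 = 4.3
  S[A,B] = ((-0.4)·(-2) + (1.6)·(1) + (2.6)·(-1) + (-1.4)·(0) + (-2.4)·(2)) / 4 = -5/4 = -1.25
  S[B,B] = ((-2)·(-2) + (1)·(1) + (-1)·(-1) + (0)·(0) + (2)·(2)) / 4 = 10/4 = 2.5

S is symmetric (S[j,i] = S[i,j]). Assembling:

S = [[4.3, -1.25],
 [-1.25, 2.5]]


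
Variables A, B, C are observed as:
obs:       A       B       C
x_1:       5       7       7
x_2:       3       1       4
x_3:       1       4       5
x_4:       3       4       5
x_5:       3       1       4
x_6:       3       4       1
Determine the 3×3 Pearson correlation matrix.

Step 1 — column means:
  mean(A) = (5 + 3 + 1 + 3 + 3 + 3) / 6 = 18/6 = 3
  mean(B) = (7 + 1 + 4 + 4 + 1 + 4) / 6 = 21/6 = 3.5
  mean(C) = (7 + 4 + 5 + 5 + 4 + 1) / 6 = 26/6 = 4.3333

Step 2 — sample variances and covariances s[i,j] = (1/(n-1)) · Σ_k (x_{k,i} - mean_i) · (x_{k,j} - mean_j), with n-1 = 5:
  s[A,A] = ((2)·(2) + (0)·(0) + (-2)·(-2) + (0)·(0) + (0)·(0) + (0)·(0)) / 5 = 8/5 = 1.6
  s[A,B] = ((2)·(3.5) + (0)·(-2.5) + (-2)·(0.5) + (0)·(0.5) + (0)·(-2.5) + (0)·(0.5)) / 5 = 6/5 = 1.2
  s[A,C] = ((2)·(2.6667) + (0)·(-0.3333) + (-2)·(0.6667) + (0)·(0.6667) + (0)·(-0.3333) + (0)·(-3.3333)) / 5 = 4/5 = 0.8
  s[B,B] = ((3.5)·(3.5) + (-2.5)·(-2.5) + (0.5)·(0.5) + (0.5)·(0.5) + (-2.5)·(-2.5) + (0.5)·(0.5)) / 5 = 25.5/5 = 5.1
  s[B,C] = ((3.5)·(2.6667) + (-2.5)·(-0.3333) + (0.5)·(0.6667) + (0.5)·(0.6667) + (-2.5)·(-0.3333) + (0.5)·(-3.3333)) / 5 = 10/5 = 2
  s[C,C] = ((2.6667)·(2.6667) + (-0.3333)·(-0.3333) + (0.6667)·(0.6667) + (0.6667)·(0.6667) + (-0.3333)·(-0.3333) + (-3.3333)·(-3.3333)) / 5 = 19.3333/5 = 3.8667
  Sample standard deviations s_i = √(s[i,i]):
  s(A) = √(1.6) = 1.2649
  s(B) = √(5.1) = 2.2583
  s(C) = √(3.8667) = 1.9664

Step 3 — r_{ij} = s_{ij} / (s_i · s_j):
  r[A,A] = 1 (diagonal).
  r[A,B] = 1.2 / (1.2649 · 2.2583) = 1.2 / 2.8566 = 0.4201
  r[A,C] = 0.8 / (1.2649 · 1.9664) = 0.8 / 2.4873 = 0.3216
  r[B,B] = 1 (diagonal).
  r[B,C] = 2 / (2.2583 · 1.9664) = 2 / 4.4407 = 0.4504
  r[C,C] = 1 (diagonal).

R is symmetric with unit diagonal. Assembling:

R = [[1, 0.4201, 0.3216],
 [0.4201, 1, 0.4504],
 [0.3216, 0.4504, 1]]


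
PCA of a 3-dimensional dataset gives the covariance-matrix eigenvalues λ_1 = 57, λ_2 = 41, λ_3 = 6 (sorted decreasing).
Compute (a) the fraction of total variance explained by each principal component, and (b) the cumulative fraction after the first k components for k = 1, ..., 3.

Step 1 — total variance = trace(Sigma) = Σ λ_i = 57 + 41 + 6 = 104.

Step 2 — fraction explained by component i = λ_i / Σ λ:
  PC1: 57/104 = 0.5481
  PC2: 41/104 = 0.3942
  PC3: 6/104 = 0.0577

Step 3 — cumulative fraction after k components = (λ_1 + ... + λ_k) / Σ λ:
  k = 1: 57/104 = 0.5481
  k = 2: (57 + 41)/104 = 98/104 = 0.9423
  k = 3: (57 + 41 + 6)/104 = 104/104 = 1

Summary (fraction, with percent):

explained: PC1 0.5481 (54.81%), PC2 0.3942 (39.42%), PC3 0.0577 (5.77%);  cumulative: 0.5481, 0.9423, 1


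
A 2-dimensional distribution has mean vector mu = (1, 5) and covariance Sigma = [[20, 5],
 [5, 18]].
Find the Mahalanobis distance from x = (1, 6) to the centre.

Step 1 — centre the observation: (x - mu) = (0, 1).

Step 2 — invert Sigma. det(Sigma) = 20·18 - (5)² = 335.
  Sigma^{-1} = (1/det) · [[d, -b], [-b, a]] = [[0.0537, -0.0149],
 [-0.0149, 0.0597]].

Step 3 — form the quadratic (x - mu)^T · Sigma^{-1} · (x - mu):
  Sigma^{-1} · (x - mu) = (-0.0149, 0.0597).
  (x - mu)^T · [Sigma^{-1} · (x - mu)] = (0)·(-0.0149) + (1)·(0.0597) = 0.0597.

Step 4 — take square root: d = √(0.0597) ≈ 0.2443.

d(x, mu) = √(0.0597) ≈ 0.2443


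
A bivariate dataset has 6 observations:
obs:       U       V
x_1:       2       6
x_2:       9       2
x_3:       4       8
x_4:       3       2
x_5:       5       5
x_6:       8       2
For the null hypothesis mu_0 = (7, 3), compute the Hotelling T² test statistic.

Step 1 — sample mean vector:
  mean(U) = (2 + 9 + 4 + 3 + 5 + 8) / 6 = 31/6 = 5.1667
  mean(V) = (6 + 2 + 8 + 2 + 5 + 2) / 6 = 25/6 = 4.1667
  x̄ = (5.1667, 4.1667),  deviation x̄ - mu_0 = (5.1667, 4.1667) - (7, 3) = (-1.8333, 1.1667).

Step 2 — sample covariance matrix, S[i,j] = (1/(n-1)) · Σ_k (x_{k,i} - mean_i) · (x_{k,j} - mean_j), divisor n-1 = 5:
  S[U,U] = ((-3.1667)·(-3.1667) + (3.8333)·(3.8333) + (-1.1667)·(-1.1667) + (-2.1667)·(-2.1667) + (-0.1667)·(-0.1667) + (2.8333)·(2.8333)) / 5 = 38.8333/5 = 7.7667
  S[U,V] = ((-3.1667)·(1.8333) + (3.8333)·(-2.1667) + (-1.1667)·(3.8333) + (-2.1667)·(-2.1667) + (-0.1667)·(0.8333) + (2.8333)·(-2.1667)) / 5 = -20.1667/5 = -4.0333
  S[V,V] = ((1.8333)·(1.8333) + (-2.1667)·(-2.1667) + (3.8333)·(3.8333) + (-2.1667)·(-2.1667) + (0.8333)·(0.8333) + (-2.1667)·(-2.1667)) / 5 = 32.8333/5 = 6.5667
  S = [[7.7667, -4.0333],
 [-4.0333, 6.5667]].

Step 3 — invert S. det(S) = 7.7667·6.5667 - (-4.0333)² = 34.7333.
  S^{-1} = (1/det) · [[d, -b], [-b, a]] = [[0.1891, 0.1161],
 [0.1161, 0.2236]].

Step 4 — quadratic form (x̄ - mu_0)^T · S^{-1} · (x̄ - mu_0):
  S^{-1} · (x̄ - mu_0) = (-0.2111, 0.048),
  (x̄ - mu_0)^T · [...] = (-1.8333)·(-0.2111) + (1.1667)·(0.048) = 0.4431.

Step 5 — scale by n: T² = 6 · 0.4431 = 2.6583.

T² ≈ 2.6583


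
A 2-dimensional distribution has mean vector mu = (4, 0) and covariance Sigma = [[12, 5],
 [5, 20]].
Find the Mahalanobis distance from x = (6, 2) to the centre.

Step 1 — centre the observation: (x - mu) = (2, 2).

Step 2 — invert Sigma. det(Sigma) = 12·20 - (5)² = 215.
  Sigma^{-1} = (1/det) · [[d, -b], [-b, a]] = [[0.093, -0.0233],
 [-0.0233, 0.0558]].

Step 3 — form the quadratic (x - mu)^T · Sigma^{-1} · (x - mu):
  Sigma^{-1} · (x - mu) = (0.1395, 0.0651).
  (x - mu)^T · [Sigma^{-1} · (x - mu)] = (2)·(0.1395) + (2)·(0.0651) = 0.4093.

Step 4 — take square root: d = √(0.4093) ≈ 0.6398.

d(x, mu) = √(0.4093) ≈ 0.6398


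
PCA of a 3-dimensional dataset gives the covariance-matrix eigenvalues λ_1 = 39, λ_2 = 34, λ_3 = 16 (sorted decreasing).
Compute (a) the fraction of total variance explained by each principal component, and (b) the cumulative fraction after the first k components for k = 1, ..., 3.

Step 1 — total variance = trace(Sigma) = Σ λ_i = 39 + 34 + 16 = 89.

Step 2 — fraction explained by component i = λ_i / Σ λ:
  PC1: 39/89 = 0.4382
  PC2: 34/89 = 0.382
  PC3: 16/89 = 0.1798

Step 3 — cumulative fraction after k components = (λ_1 + ... + λ_k) / Σ λ:
  k = 1: 39/89 = 0.4382
  k = 2: (39 + 34)/89 = 73/89 = 0.8202
  k = 3: (39 + 34 + 16)/89 = 89/89 = 1

Summary (fraction, with percent):

explained: PC1 0.4382 (43.82%), PC2 0.382 (38.2%), PC3 0.1798 (17.98%);  cumulative: 0.4382, 0.8202, 1


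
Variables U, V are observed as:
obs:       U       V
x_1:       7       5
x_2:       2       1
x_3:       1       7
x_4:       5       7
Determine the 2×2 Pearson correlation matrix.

Step 1 — column means:
  mean(U) = (7 + 2 + 1 + 5) / 4 = 15/4 = 3.75
  mean(V) = (5 + 1 + 7 + 7) / 4 = 20/4 = 5

Step 2 — sample variances and covariances s[i,j] = (1/(n-1)) · Σ_k (x_{k,i} - mean_i) · (x_{k,j} - mean_j), with n-1 = 3:
  s[U,U] = ((3.25)·(3.25) + (-1.75)·(-1.75) + (-2.75)·(-2.75) + (1.25)·(1.25)) / 3 = 22.75/3 = 7.5833
  s[U,V] = ((3.25)·(0) + (-1.75)·(-4) + (-2.75)·(2) + (1.25)·(2)) / 3 = 4/3 = 1.3333
  s[V,V] = ((0)·(0) + (-4)·(-4) + (2)·(2) + (2)·(2)) / 3 = 24/3 = 8
  Sample standard deviations s_i = √(s[i,i]):
  s(U) = √(7.5833) = 2.7538
  s(V) = √(8) = 2.8284

Step 3 — r_{ij} = s_{ij} / (s_i · s_j):
  r[U,U] = 1 (diagonal).
  r[U,V] = 1.3333 / (2.7538 · 2.8284) = 1.3333 / 7.7889 = 0.1712
  r[V,V] = 1 (diagonal).

R is symmetric with unit diagonal. Assembling:

R = [[1, 0.1712],
 [0.1712, 1]]


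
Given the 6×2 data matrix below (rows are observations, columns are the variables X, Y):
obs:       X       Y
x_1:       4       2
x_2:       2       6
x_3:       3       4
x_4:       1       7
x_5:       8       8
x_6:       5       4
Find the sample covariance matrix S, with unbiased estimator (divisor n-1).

Step 1 — column means:
  mean(X) = (4 + 2 + 3 + 1 + 8 + 5) / 6 = 23/6 = 3.8333
  mean(Y) = (2 + 6 + 4 + 7 + 8 + 4) / 6 = 31/6 = 5.1667

Step 2 — sample covariance S[i,j] = (1/(n-1)) · Σ_k (x_{k,i} - mean_i) · (x_{k,j} - mean_j), with n-1 = 5.
  S[X,X] = ((0.1667)·(0.1667) + (-1.8333)·(-1.8333) + (-0.8333)·(-0.8333) + (-2.8333)·(-2.8333) + (4.1667)·(4.1667) + (1.1667)·(1.1667)) / 5 = 30.8333/5 = 6.1667
  S[X,Y] = ((0.1667)·(-3.1667) + (-1.8333)·(0.8333) + (-0.8333)·(-1.1667) + (-2.8333)·(1.8333) + (4.1667)·(2.8333) + (1.1667)·(-1.1667)) / 5 = 4.1667/5 = 0.8333
  S[Y,Y] = ((-3.1667)·(-3.1667) + (0.8333)·(0.8333) + (-1.1667)·(-1.1667) + (1.8333)·(1.8333) + (2.8333)·(2.8333) + (-1.1667)·(-1.1667)) / 5 = 24.8333/5 = 4.9667

S is symmetric (S[j,i] = S[i,j]). Assembling:

S = [[6.1667, 0.8333],
 [0.8333, 4.9667]]


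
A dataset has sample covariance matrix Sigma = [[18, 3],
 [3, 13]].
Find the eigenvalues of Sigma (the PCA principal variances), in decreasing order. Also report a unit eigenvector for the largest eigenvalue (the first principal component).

Step 1 — characteristic polynomial of 2×2 Sigma:
  det(Sigma - λI) = λ² - trace · λ + det = 0.
  trace = 18 + 13 = 31, det = 18·13 - (3)² = 225.
Step 2 — discriminant:
  Δ = trace² - 4·det = 961 - 900 = 61.
Step 3 — eigenvalues:
  λ = (trace ± √Δ)/2 = (31 ± 7.8102)/2,
  λ_1 = 19.4051,  λ_2 = 11.5949.

Step 4 — unit eigenvector for λ_1: solve (Sigma - λ_1 I)v = 0. First row:
  (18 - 19.4051)·v_x + (3)·v_y = 0, i.e. (-1.4051)·v_x + (3)·v_y = 0,
  so v ∝ (b, λ_1 - a) = (3, 1.4051) = u.
  ||u|| = √((3)² + (1.4051)²) = √(10.9744) ≈ 3.3128,
  v_1 = u/||u|| ≈ (0.9056, 0.4242) (||v_1|| = 1).

λ_1 = 19.4051,  λ_2 = 11.5949;  v_1 ≈ (0.9056, 0.4242)


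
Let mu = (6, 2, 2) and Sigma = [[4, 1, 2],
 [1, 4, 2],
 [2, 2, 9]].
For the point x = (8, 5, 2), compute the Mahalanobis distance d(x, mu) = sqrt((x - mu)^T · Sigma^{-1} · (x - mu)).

Step 1 — centre the observation: (x - mu) = (2, 3, 0).

Step 2 — invert Sigma (cofactor / det for 3×3, or solve directly):
  Sigma^{-1} = [[0.2883, -0.045, -0.0541],
 [-0.045, 0.2883, -0.0541],
 [-0.0541, -0.0541, 0.1351]].

Step 3 — form the quadratic (x - mu)^T · Sigma^{-1} · (x - mu):
  Sigma^{-1} · (x - mu) = (0.4414, 0.7748, -0.2703).
  (x - mu)^T · [Sigma^{-1} · (x - mu)] = (2)·(0.4414) + (3)·(0.7748) + (0)·(-0.2703) = 3.2072.

Step 4 — take square root: d = √(3.2072) ≈ 1.7909.

d(x, mu) = √(3.2072) ≈ 1.7909


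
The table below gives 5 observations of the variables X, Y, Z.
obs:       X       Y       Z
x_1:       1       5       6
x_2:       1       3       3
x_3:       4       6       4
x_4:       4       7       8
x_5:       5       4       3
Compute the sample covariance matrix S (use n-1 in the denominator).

Step 1 — column means:
  mean(X) = (1 + 1 + 4 + 4 + 5) / 5 = 15/5 = 3
  mean(Y) = (5 + 3 + 6 + 7 + 4) / 5 = 25/5 = 5
  mean(Z) = (6 + 3 + 4 + 8 + 3) / 5 = 24/5 = 4.8

Step 2 — sample covariance S[i,j] = (1/(n-1)) · Σ_k (x_{k,i} - mean_i) · (x_{k,j} - mean_j), with n-1 = 4.
  S[X,X] = ((-2)·(-2) + (-2)·(-2) + (1)·(1) + (1)·(1) + (2)·(2)) / 4 = 14/4 = 3.5
  S[X,Y] = ((-2)·(0) + (-2)·(-2) + (1)·(1) + (1)·(2) + (2)·(-1)) / 4 = 5/4 = 1.25
  S[X,Z] = ((-2)·(1.2) + (-2)·(-1.8) + (1)·(-0.8) + (1)·(3.2) + (2)·(-1.8)) / 4 = 0/4 = 0
  S[Y,Y] = ((0)·(0) + (-2)·(-2) + (1)·(1) + (2)·(2) + (-1)·(-1)) / 4 = 10/4 = 2.5
  S[Y,Z] = ((0)·(1.2) + (-2)·(-1.8) + (1)·(-0.8) + (2)·(3.2) + (-1)·(-1.8)) / 4 = 11/4 = 2.75
  S[Z,Z] = ((1.2)·(1.2) + (-1.8)·(-1.8) + (-0.8)·(-0.8) + (3.2)·(3.2) + (-1.8)·(-1.8)) / 4 = 18.8/4 = 4.7

S is symmetric (S[j,i] = S[i,j]). Assembling:

S = [[3.5, 1.25, 0],
 [1.25, 2.5, 2.75],
 [0, 2.75, 4.7]]


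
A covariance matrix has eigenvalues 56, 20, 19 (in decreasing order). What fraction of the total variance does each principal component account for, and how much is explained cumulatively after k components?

Step 1 — total variance = trace(Sigma) = Σ λ_i = 56 + 20 + 19 = 95.

Step 2 — fraction explained by component i = λ_i / Σ λ:
  PC1: 56/95 = 0.5895
  PC2: 20/95 = 0.2105
  PC3: 19/95 = 0.2

Step 3 — cumulative fraction after k components = (λ_1 + ... + λ_k) / Σ λ:
  k = 1: 56/95 = 0.5895
  k = 2: (56 + 20)/95 = 76/95 = 0.8
  k = 3: (56 + 20 + 19)/95 = 95/95 = 1

Summary (fraction, with percent):

explained: PC1 0.5895 (58.95%), PC2 0.2105 (21.05%), PC3 0.2 (20%);  cumulative: 0.5895, 0.8, 1


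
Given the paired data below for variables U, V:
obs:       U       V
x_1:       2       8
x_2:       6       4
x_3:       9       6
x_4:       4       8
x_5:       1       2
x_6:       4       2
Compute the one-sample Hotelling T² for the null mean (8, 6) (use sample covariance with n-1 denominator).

Step 1 — sample mean vector:
  mean(U) = (2 + 6 + 9 + 4 + 1 + 4) / 6 = 26/6 = 4.3333
  mean(V) = (8 + 4 + 6 + 8 + 2 + 2) / 6 = 30/6 = 5
  x̄ = (4.3333, 5),  deviation x̄ - mu_0 = (4.3333, 5) - (8, 6) = (-3.6667, -1).

Step 2 — sample covariance matrix, S[i,j] = (1/(n-1)) · Σ_k (x_{k,i} - mean_i) · (x_{k,j} - mean_j), divisor n-1 = 5:
  S[U,U] = ((-2.3333)·(-2.3333) + (1.6667)·(1.6667) + (4.6667)·(4.6667) + (-0.3333)·(-0.3333) + (-3.3333)·(-3.3333) + (-0.3333)·(-0.3333)) / 5 = 41.3333/5 = 8.2667
  S[U,V] = ((-2.3333)·(3) + (1.6667)·(-1) + (4.6667)·(1) + (-0.3333)·(3) + (-3.3333)·(-3) + (-0.3333)·(-3)) / 5 = 6/5 = 1.2
  S[V,V] = ((3)·(3) + (-1)·(-1) + (1)·(1) + (3)·(3) + (-3)·(-3) + (-3)·(-3)) / 5 = 38/5 = 7.6
  S = [[8.2667, 1.2],
 [1.2, 7.6]].

Step 3 — invert S. det(S) = 8.2667·7.6 - (1.2)² = 61.3867.
  S^{-1} = (1/det) · [[d, -b], [-b, a]] = [[0.1238, -0.0195],
 [-0.0195, 0.1347]].

Step 4 — quadratic form (x̄ - mu_0)^T · S^{-1} · (x̄ - mu_0):
  S^{-1} · (x̄ - mu_0) = (-0.4344, -0.063),
  (x̄ - mu_0)^T · [...] = (-3.6667)·(-0.4344) + (-1)·(-0.063) = 1.6558.

Step 5 — scale by n: T² = 6 · 1.6558 = 9.9348.

T² ≈ 9.9348


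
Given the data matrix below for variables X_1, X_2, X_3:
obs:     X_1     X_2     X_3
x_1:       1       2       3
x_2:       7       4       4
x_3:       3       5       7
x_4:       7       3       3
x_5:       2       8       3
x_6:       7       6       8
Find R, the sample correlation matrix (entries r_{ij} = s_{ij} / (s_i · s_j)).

Step 1 — column means:
  mean(X_1) = (1 + 7 + 3 + 7 + 2 + 7) / 6 = 27/6 = 4.5
  mean(X_2) = (2 + 4 + 5 + 3 + 8 + 6) / 6 = 28/6 = 4.6667
  mean(X_3) = (3 + 4 + 7 + 3 + 3 + 8) / 6 = 28/6 = 4.6667

Step 2 — sample variances and covariances s[i,j] = (1/(n-1)) · Σ_k (x_{k,i} - mean_i) · (x_{k,j} - mean_j), with n-1 = 5:
  s[X_1,X_1] = ((-3.5)·(-3.5) + (2.5)·(2.5) + (-1.5)·(-1.5) + (2.5)·(2.5) + (-2.5)·(-2.5) + (2.5)·(2.5)) / 5 = 39.5/5 = 7.9
  s[X_1,X_2] = ((-3.5)·(-2.6667) + (2.5)·(-0.6667) + (-1.5)·(0.3333) + (2.5)·(-1.6667) + (-2.5)·(3.3333) + (2.5)·(1.3333)) / 5 = -2/5 = -0.4
  s[X_1,X_3] = ((-3.5)·(-1.6667) + (2.5)·(-0.6667) + (-1.5)·(2.3333) + (2.5)·(-1.6667) + (-2.5)·(-1.6667) + (2.5)·(3.3333)) / 5 = 9/5 = 1.8
  s[X_2,X_2] = ((-2.6667)·(-2.6667) + (-0.6667)·(-0.6667) + (0.3333)·(0.3333) + (-1.6667)·(-1.6667) + (3.3333)·(3.3333) + (1.3333)·(1.3333)) / 5 = 23.3333/5 = 4.6667
  s[X_2,X_3] = ((-2.6667)·(-1.6667) + (-0.6667)·(-0.6667) + (0.3333)·(2.3333) + (-1.6667)·(-1.6667) + (3.3333)·(-1.6667) + (1.3333)·(3.3333)) / 5 = 7.3333/5 = 1.4667
  s[X_3,X_3] = ((-1.6667)·(-1.6667) + (-0.6667)·(-0.6667) + (2.3333)·(2.3333) + (-1.6667)·(-1.6667) + (-1.6667)·(-1.6667) + (3.3333)·(3.3333)) / 5 = 25.3333/5 = 5.0667
  Sample standard deviations s_i = √(s[i,i]):
  s(X_1) = √(7.9) = 2.8107
  s(X_2) = √(4.6667) = 2.1602
  s(X_3) = √(5.0667) = 2.2509

Step 3 — r_{ij} = s_{ij} / (s_i · s_j):
  r[X_1,X_1] = 1 (diagonal).
  r[X_1,X_2] = -0.4 / (2.8107 · 2.1602) = -0.4 / 6.0718 = -0.0659
  r[X_1,X_3] = 1.8 / (2.8107 · 2.2509) = 1.8 / 6.3267 = 0.2845
  r[X_2,X_2] = 1 (diagonal).
  r[X_2,X_3] = 1.4667 / (2.1602 · 2.2509) = 1.4667 / 4.8626 = 0.3016
  r[X_3,X_3] = 1 (diagonal).

R is symmetric with unit diagonal. Assembling:

R = [[1, -0.0659, 0.2845],
 [-0.0659, 1, 0.3016],
 [0.2845, 0.3016, 1]]


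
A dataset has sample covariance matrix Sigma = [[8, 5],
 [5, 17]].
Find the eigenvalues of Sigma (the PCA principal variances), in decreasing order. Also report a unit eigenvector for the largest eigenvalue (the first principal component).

Step 1 — characteristic polynomial of 2×2 Sigma:
  det(Sigma - λI) = λ² - trace · λ + det = 0.
  trace = 8 + 17 = 25, det = 8·17 - (5)² = 111.
Step 2 — discriminant:
  Δ = trace² - 4·det = 625 - 444 = 181.
Step 3 — eigenvalues:
  λ = (trace ± √Δ)/2 = (25 ± 13.4536)/2,
  λ_1 = 19.2268,  λ_2 = 5.7732.

Step 4 — unit eigenvector for λ_1: solve (Sigma - λ_1 I)v = 0. First row:
  (8 - 19.2268)·v_x + (5)·v_y = 0, i.e. (-11.2268)·v_x + (5)·v_y = 0,
  so v ∝ (b, λ_1 - a) = (5, 11.2268) = u.
  ||u|| = √((5)² + (11.2268)²) = √(151.0413) ≈ 12.2899,
  v_1 = u/||u|| ≈ (0.4068, 0.9135) (||v_1|| = 1).

λ_1 = 19.2268,  λ_2 = 5.7732;  v_1 ≈ (0.4068, 0.9135)


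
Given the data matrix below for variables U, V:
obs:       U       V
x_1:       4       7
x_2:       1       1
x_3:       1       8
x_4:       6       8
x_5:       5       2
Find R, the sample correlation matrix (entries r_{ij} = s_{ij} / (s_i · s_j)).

Step 1 — column means:
  mean(U) = (4 + 1 + 1 + 6 + 5) / 5 = 17/5 = 3.4
  mean(V) = (7 + 1 + 8 + 8 + 2) / 5 = 26/5 = 5.2

Step 2 — sample variances and covariances s[i,j] = (1/(n-1)) · Σ_k (x_{k,i} - mean_i) · (x_{k,j} - mean_j), with n-1 = 4:
  s[U,U] = ((0.6)·(0.6) + (-2.4)·(-2.4) + (-2.4)·(-2.4) + (2.6)·(2.6) + (1.6)·(1.6)) / 4 = 21.2/4 = 5.3
  s[U,V] = ((0.6)·(1.8) + (-2.4)·(-4.2) + (-2.4)·(2.8) + (2.6)·(2.8) + (1.6)·(-3.2)) / 4 = 6.6/4 = 1.65
  s[V,V] = ((1.8)·(1.8) + (-4.2)·(-4.2) + (2.8)·(2.8) + (2.8)·(2.8) + (-3.2)·(-3.2)) / 4 = 46.8/4 = 11.7
  Sample standard deviations s_i = √(s[i,i]):
  s(U) = √(5.3) = 2.3022
  s(V) = √(11.7) = 3.4205

Step 3 — r_{ij} = s_{ij} / (s_i · s_j):
  r[U,U] = 1 (diagonal).
  r[U,V] = 1.65 / (2.3022 · 3.4205) = 1.65 / 7.8746 = 0.2095
  r[V,V] = 1 (diagonal).

R is symmetric with unit diagonal. Assembling:

R = [[1, 0.2095],
 [0.2095, 1]]


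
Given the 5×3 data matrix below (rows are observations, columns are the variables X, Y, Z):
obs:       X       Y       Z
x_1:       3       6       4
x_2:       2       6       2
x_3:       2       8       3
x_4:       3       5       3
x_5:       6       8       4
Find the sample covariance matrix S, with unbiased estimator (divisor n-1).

Step 1 — column means:
  mean(X) = (3 + 2 + 2 + 3 + 6) / 5 = 16/5 = 3.2
  mean(Y) = (6 + 6 + 8 + 5 + 8) / 5 = 33/5 = 6.6
  mean(Z) = (4 + 2 + 3 + 3 + 4) / 5 = 16/5 = 3.2

Step 2 — sample covariance S[i,j] = (1/(n-1)) · Σ_k (x_{k,i} - mean_i) · (x_{k,j} - mean_j), with n-1 = 4.
  S[X,X] = ((-0.2)·(-0.2) + (-1.2)·(-1.2) + (-1.2)·(-1.2) + (-0.2)·(-0.2) + (2.8)·(2.8)) / 4 = 10.8/4 = 2.7
  S[X,Y] = ((-0.2)·(-0.6) + (-1.2)·(-0.6) + (-1.2)·(1.4) + (-0.2)·(-1.6) + (2.8)·(1.4)) / 4 = 3.4/4 = 0.85
  S[X,Z] = ((-0.2)·(0.8) + (-1.2)·(-1.2) + (-1.2)·(-0.2) + (-0.2)·(-0.2) + (2.8)·(0.8)) / 4 = 3.8/4 = 0.95
  S[Y,Y] = ((-0.6)·(-0.6) + (-0.6)·(-0.6) + (1.4)·(1.4) + (-1.6)·(-1.6) + (1.4)·(1.4)) / 4 = 7.2/4 = 1.8
  S[Y,Z] = ((-0.6)·(0.8) + (-0.6)·(-1.2) + (1.4)·(-0.2) + (-1.6)·(-0.2) + (1.4)·(0.8)) / 4 = 1.4/4 = 0.35
  S[Z,Z] = ((0.8)·(0.8) + (-1.2)·(-1.2) + (-0.2)·(-0.2) + (-0.2)·(-0.2) + (0.8)·(0.8)) / 4 = 2.8/4 = 0.7

S is symmetric (S[j,i] = S[i,j]). Assembling:

S = [[2.7, 0.85, 0.95],
 [0.85, 1.8, 0.35],
 [0.95, 0.35, 0.7]]


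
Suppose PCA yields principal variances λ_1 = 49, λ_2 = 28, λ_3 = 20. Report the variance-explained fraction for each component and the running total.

Step 1 — total variance = trace(Sigma) = Σ λ_i = 49 + 28 + 20 = 97.

Step 2 — fraction explained by component i = λ_i / Σ λ:
  PC1: 49/97 = 0.5052
  PC2: 28/97 = 0.2887
  PC3: 20/97 = 0.2062

Step 3 — cumulative fraction after k components = (λ_1 + ... + λ_k) / Σ λ:
  k = 1: 49/97 = 0.5052
  k = 2: (49 + 28)/97 = 77/97 = 0.7938
  k = 3: (49 + 28 + 20)/97 = 97/97 = 1

Summary (fraction, with percent):

explained: PC1 0.5052 (50.52%), PC2 0.2887 (28.87%), PC3 0.2062 (20.62%);  cumulative: 0.5052, 0.7938, 1


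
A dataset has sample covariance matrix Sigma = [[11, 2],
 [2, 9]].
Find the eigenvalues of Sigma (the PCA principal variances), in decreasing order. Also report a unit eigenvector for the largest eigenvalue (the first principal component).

Step 1 — characteristic polynomial of 2×2 Sigma:
  det(Sigma - λI) = λ² - trace · λ + det = 0.
  trace = 11 + 9 = 20, det = 11·9 - (2)² = 95.
Step 2 — discriminant:
  Δ = trace² - 4·det = 400 - 380 = 20.
Step 3 — eigenvalues:
  λ = (trace ± √Δ)/2 = (20 ± 4.4721)/2,
  λ_1 = 12.2361,  λ_2 = 7.7639.

Step 4 — unit eigenvector for λ_1: solve (Sigma - λ_1 I)v = 0. First row:
  (11 - 12.2361)·v_x + (2)·v_y = 0, i.e. (-1.2361)·v_x + (2)·v_y = 0,
  so v ∝ (b, λ_1 - a) = (2, 1.2361) = u.
  ||u|| = √((2)² + (1.2361)²) = √(5.5279) ≈ 2.3511,
  v_1 = u/||u|| ≈ (0.8507, 0.5257) (||v_1|| = 1).

λ_1 = 12.2361,  λ_2 = 7.7639;  v_1 ≈ (0.8507, 0.5257)


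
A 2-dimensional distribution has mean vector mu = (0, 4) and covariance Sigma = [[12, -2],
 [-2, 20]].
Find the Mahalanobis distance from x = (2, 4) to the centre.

Step 1 — centre the observation: (x - mu) = (2, 0).

Step 2 — invert Sigma. det(Sigma) = 12·20 - (-2)² = 236.
  Sigma^{-1} = (1/det) · [[d, -b], [-b, a]] = [[0.0847, 0.0085],
 [0.0085, 0.0508]].

Step 3 — form the quadratic (x - mu)^T · Sigma^{-1} · (x - mu):
  Sigma^{-1} · (x - mu) = (0.1695, 0.0169).
  (x - mu)^T · [Sigma^{-1} · (x - mu)] = (2)·(0.1695) + (0)·(0.0169) = 0.339.

Step 4 — take square root: d = √(0.339) ≈ 0.5822.

d(x, mu) = √(0.339) ≈ 0.5822


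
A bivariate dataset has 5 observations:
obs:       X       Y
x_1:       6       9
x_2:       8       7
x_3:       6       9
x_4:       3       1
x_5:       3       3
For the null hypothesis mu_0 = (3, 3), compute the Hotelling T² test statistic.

Step 1 — sample mean vector:
  mean(X) = (6 + 8 + 6 + 3 + 3) / 5 = 26/5 = 5.2
  mean(Y) = (9 + 7 + 9 + 1 + 3) / 5 = 29/5 = 5.8
  x̄ = (5.2, 5.8),  deviation x̄ - mu_0 = (5.2, 5.8) - (3, 3) = (2.2, 2.8).

Step 2 — sample covariance matrix, S[i,j] = (1/(n-1)) · Σ_k (x_{k,i} - mean_i) · (x_{k,j} - mean_j), divisor n-1 = 4:
  S[X,X] = ((0.8)·(0.8) + (2.8)·(2.8) + (0.8)·(0.8) + (-2.2)·(-2.2) + (-2.2)·(-2.2)) / 4 = 18.8/4 = 4.7
  S[X,Y] = ((0.8)·(3.2) + (2.8)·(1.2) + (0.8)·(3.2) + (-2.2)·(-4.8) + (-2.2)·(-2.8)) / 4 = 25.2/4 = 6.3
  S[Y,Y] = ((3.2)·(3.2) + (1.2)·(1.2) + (3.2)·(3.2) + (-4.8)·(-4.8) + (-2.8)·(-2.8)) / 4 = 52.8/4 = 13.2
  S = [[4.7, 6.3],
 [6.3, 13.2]].

Step 3 — invert S. det(S) = 4.7·13.2 - (6.3)² = 22.35.
  S^{-1} = (1/det) · [[d, -b], [-b, a]] = [[0.5906, -0.2819],
 [-0.2819, 0.2103]].

Step 4 — quadratic form (x̄ - mu_0)^T · S^{-1} · (x̄ - mu_0):
  S^{-1} · (x̄ - mu_0) = (0.5101, -0.0313),
  (x̄ - mu_0)^T · [...] = (2.2)·(0.5101) + (2.8)·(-0.0313) = 1.0345.

Step 5 — scale by n: T² = 5 · 1.0345 = 5.1723.

T² ≈ 5.1723


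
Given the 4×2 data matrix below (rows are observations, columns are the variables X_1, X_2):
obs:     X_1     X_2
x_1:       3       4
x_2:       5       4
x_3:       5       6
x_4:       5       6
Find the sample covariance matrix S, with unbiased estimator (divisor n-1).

Step 1 — column means:
  mean(X_1) = (3 + 5 + 5 + 5) / 4 = 18/4 = 4.5
  mean(X_2) = (4 + 4 + 6 + 6) / 4 = 20/4 = 5

Step 2 — sample covariance S[i,j] = (1/(n-1)) · Σ_k (x_{k,i} - mean_i) · (x_{k,j} - mean_j), with n-1 = 3.
  S[X_1,X_1] = ((-1.5)·(-1.5) + (0.5)·(0.5) + (0.5)·(0.5) + (0.5)·(0.5)) / 3 = 3/3 = 1
  S[X_1,X_2] = ((-1.5)·(-1) + (0.5)·(-1) + (0.5)·(1) + (0.5)·(1)) / 3 = 2/3 = 0.6667
  S[X_2,X_2] = ((-1)·(-1) + (-1)·(-1) + (1)·(1) + (1)·(1)) / 3 = 4/3 = 1.3333

S is symmetric (S[j,i] = S[i,j]). Assembling:

S = [[1, 0.6667],
 [0.6667, 1.3333]]


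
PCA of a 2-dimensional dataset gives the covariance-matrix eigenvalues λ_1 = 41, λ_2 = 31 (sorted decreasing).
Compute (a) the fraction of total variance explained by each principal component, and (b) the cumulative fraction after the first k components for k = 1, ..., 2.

Step 1 — total variance = trace(Sigma) = Σ λ_i = 41 + 31 = 72.

Step 2 — fraction explained by component i = λ_i / Σ λ:
  PC1: 41/72 = 0.5694
  PC2: 31/72 = 0.4306

Step 3 — cumulative fraction after k components = (λ_1 + ... + λ_k) / Σ λ:
  k = 1: 41/72 = 0.5694
  k = 2: (41 + 31)/72 = 72/72 = 1

Summary (fraction, with percent):

explained: PC1 0.5694 (56.94%), PC2 0.4306 (43.06%);  cumulative: 0.5694, 1


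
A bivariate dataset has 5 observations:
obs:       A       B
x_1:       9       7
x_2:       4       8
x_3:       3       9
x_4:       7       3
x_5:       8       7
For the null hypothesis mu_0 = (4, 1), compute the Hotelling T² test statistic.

Step 1 — sample mean vector:
  mean(A) = (9 + 4 + 3 + 7 + 8) / 5 = 31/5 = 6.2
  mean(B) = (7 + 8 + 9 + 3 + 7) / 5 = 34/5 = 6.8
  x̄ = (6.2, 6.8),  deviation x̄ - mu_0 = (6.2, 6.8) - (4, 1) = (2.2, 5.8).

Step 2 — sample covariance matrix, S[i,j] = (1/(n-1)) · Σ_k (x_{k,i} - mean_i) · (x_{k,j} - mean_j), divisor n-1 = 4:
  S[A,A] = ((2.8)·(2.8) + (-2.2)·(-2.2) + (-3.2)·(-3.2) + (0.8)·(0.8) + (1.8)·(1.8)) / 4 = 26.8/4 = 6.7
  S[A,B] = ((2.8)·(0.2) + (-2.2)·(1.2) + (-3.2)·(2.2) + (0.8)·(-3.8) + (1.8)·(0.2)) / 4 = -11.8/4 = -2.95
  S[B,B] = ((0.2)·(0.2) + (1.2)·(1.2) + (2.2)·(2.2) + (-3.8)·(-3.8) + (0.2)·(0.2)) / 4 = 20.8/4 = 5.2
  S = [[6.7, -2.95],
 [-2.95, 5.2]].

Step 3 — invert S. det(S) = 6.7·5.2 - (-2.95)² = 26.1375.
  S^{-1} = (1/det) · [[d, -b], [-b, a]] = [[0.1989, 0.1129],
 [0.1129, 0.2563]].

Step 4 — quadratic form (x̄ - mu_0)^T · S^{-1} · (x̄ - mu_0):
  S^{-1} · (x̄ - mu_0) = (1.0923, 1.7351),
  (x̄ - mu_0)^T · [...] = (2.2)·(1.0923) + (5.8)·(1.7351) = 12.4664.

Step 5 — scale by n: T² = 5 · 12.4664 = 62.3319.

T² ≈ 62.3319
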